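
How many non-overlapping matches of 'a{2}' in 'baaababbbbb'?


Pattern 'a{2}' matches exactly 2 consecutive a's (greedy, non-overlapping).
String: 'baaababbbbb'
Scanning for runs of a's:
  Run at pos 1: 'aaa' (length 3) -> 1 match(es)
  Run at pos 5: 'a' (length 1) -> 0 match(es)
Matches found: ['aa']
Total: 1

1


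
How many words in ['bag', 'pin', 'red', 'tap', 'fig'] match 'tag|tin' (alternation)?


Alternation 'tag|tin' matches either 'tag' or 'tin'.
Checking each word:
  'bag' -> no
  'pin' -> no
  'red' -> no
  'tap' -> no
  'fig' -> no
Matches: []
Count: 0

0


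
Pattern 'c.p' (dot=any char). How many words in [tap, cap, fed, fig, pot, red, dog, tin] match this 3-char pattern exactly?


Pattern 'c.p' means: starts with 'c', any single char, ends with 'p'.
Checking each word (must be exactly 3 chars):
  'tap' (len=3): no
  'cap' (len=3): MATCH
  'fed' (len=3): no
  'fig' (len=3): no
  'pot' (len=3): no
  'red' (len=3): no
  'dog' (len=3): no
  'tin' (len=3): no
Matching words: ['cap']
Total: 1

1


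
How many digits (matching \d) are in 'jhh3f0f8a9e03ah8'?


\d matches any digit 0-9.
Scanning 'jhh3f0f8a9e03ah8':
  pos 3: '3' -> DIGIT
  pos 5: '0' -> DIGIT
  pos 7: '8' -> DIGIT
  pos 9: '9' -> DIGIT
  pos 11: '0' -> DIGIT
  pos 12: '3' -> DIGIT
  pos 15: '8' -> DIGIT
Digits found: ['3', '0', '8', '9', '0', '3', '8']
Total: 7

7


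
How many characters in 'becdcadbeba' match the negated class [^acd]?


Negated class [^acd] matches any char NOT in {a, c, d}
Scanning 'becdcadbeba':
  pos 0: 'b' -> MATCH
  pos 1: 'e' -> MATCH
  pos 2: 'c' -> no (excluded)
  pos 3: 'd' -> no (excluded)
  pos 4: 'c' -> no (excluded)
  pos 5: 'a' -> no (excluded)
  pos 6: 'd' -> no (excluded)
  pos 7: 'b' -> MATCH
  pos 8: 'e' -> MATCH
  pos 9: 'b' -> MATCH
  pos 10: 'a' -> no (excluded)
Total matches: 5

5


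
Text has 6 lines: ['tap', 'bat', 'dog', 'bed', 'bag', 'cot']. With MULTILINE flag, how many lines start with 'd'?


With MULTILINE flag, ^ matches the start of each line.
Lines: ['tap', 'bat', 'dog', 'bed', 'bag', 'cot']
Checking which lines start with 'd':
  Line 1: 'tap' -> no
  Line 2: 'bat' -> no
  Line 3: 'dog' -> MATCH
  Line 4: 'bed' -> no
  Line 5: 'bag' -> no
  Line 6: 'cot' -> no
Matching lines: ['dog']
Count: 1

1


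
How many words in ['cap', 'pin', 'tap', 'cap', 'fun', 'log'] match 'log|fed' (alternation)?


Alternation 'log|fed' matches either 'log' or 'fed'.
Checking each word:
  'cap' -> no
  'pin' -> no
  'tap' -> no
  'cap' -> no
  'fun' -> no
  'log' -> MATCH
Matches: ['log']
Count: 1

1


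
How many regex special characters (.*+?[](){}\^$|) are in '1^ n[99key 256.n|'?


Regex special characters are: . * + ? [ ] ( ) { } \ ^ $ |
Scanning '1^ n[99key 256.n|':
  pos 1: '^' -> SPECIAL
  pos 4: '[' -> SPECIAL
  pos 14: '.' -> SPECIAL
  pos 16: '|' -> SPECIAL
Special chars found: ['^', '[', '.', '|']
Total: 4

4


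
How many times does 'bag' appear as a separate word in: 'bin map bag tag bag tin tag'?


Scanning each word for exact match 'bag':
  Word 1: 'bin' -> no
  Word 2: 'map' -> no
  Word 3: 'bag' -> MATCH
  Word 4: 'tag' -> no
  Word 5: 'bag' -> MATCH
  Word 6: 'tin' -> no
  Word 7: 'tag' -> no
Total matches: 2

2


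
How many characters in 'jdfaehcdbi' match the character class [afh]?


Character class [afh] matches any of: {a, f, h}
Scanning string 'jdfaehcdbi' character by character:
  pos 0: 'j' -> no
  pos 1: 'd' -> no
  pos 2: 'f' -> MATCH
  pos 3: 'a' -> MATCH
  pos 4: 'e' -> no
  pos 5: 'h' -> MATCH
  pos 6: 'c' -> no
  pos 7: 'd' -> no
  pos 8: 'b' -> no
  pos 9: 'i' -> no
Total matches: 3

3


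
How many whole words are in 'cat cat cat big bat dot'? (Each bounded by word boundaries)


Word boundaries (\b) mark the start/end of each word.
Text: 'cat cat cat big bat dot'
Splitting by whitespace:
  Word 1: 'cat'
  Word 2: 'cat'
  Word 3: 'cat'
  Word 4: 'big'
  Word 5: 'bat'
  Word 6: 'dot'
Total whole words: 6

6


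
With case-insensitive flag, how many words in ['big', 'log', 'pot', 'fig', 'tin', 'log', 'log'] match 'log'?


Case-insensitive matching: compare each word's lowercase form to 'log'.
  'big' -> lower='big' -> no
  'log' -> lower='log' -> MATCH
  'pot' -> lower='pot' -> no
  'fig' -> lower='fig' -> no
  'tin' -> lower='tin' -> no
  'log' -> lower='log' -> MATCH
  'log' -> lower='log' -> MATCH
Matches: ['log', 'log', 'log']
Count: 3

3


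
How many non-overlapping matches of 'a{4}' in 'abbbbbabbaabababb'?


Pattern 'a{4}' matches exactly 4 consecutive a's (greedy, non-overlapping).
String: 'abbbbbabbaabababb'
Scanning for runs of a's:
  Run at pos 0: 'a' (length 1) -> 0 match(es)
  Run at pos 6: 'a' (length 1) -> 0 match(es)
  Run at pos 9: 'aa' (length 2) -> 0 match(es)
  Run at pos 12: 'a' (length 1) -> 0 match(es)
  Run at pos 14: 'a' (length 1) -> 0 match(es)
Matches found: []
Total: 0

0


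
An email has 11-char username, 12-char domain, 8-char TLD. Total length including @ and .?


An email address has format: username@domain.tld
Username length: 11
'@' character: 1
Domain length: 12
'.' character: 1
TLD length: 8
Total = 11 + 1 + 12 + 1 + 8 = 33

33


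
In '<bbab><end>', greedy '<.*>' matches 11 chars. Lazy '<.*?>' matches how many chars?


Greedy '<.*>' tries to match as MUCH as possible.
Lazy '<.*?>' tries to match as LITTLE as possible.

String: '<bbab><end>'
Greedy '<.*>' starts at first '<' and extends to the LAST '>': '<bbab><end>' (11 chars)
Lazy '<.*?>' starts at first '<' and stops at the FIRST '>': '<bbab>' (6 chars)

6


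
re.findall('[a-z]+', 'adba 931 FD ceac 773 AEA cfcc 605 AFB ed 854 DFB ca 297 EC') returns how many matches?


Pattern '[a-z]+' finds one or more lowercase letters.
Text: 'adba 931 FD ceac 773 AEA cfcc 605 AFB ed 854 DFB ca 297 EC'
Scanning for matches:
  Match 1: 'adba'
  Match 2: 'ceac'
  Match 3: 'cfcc'
  Match 4: 'ed'
  Match 5: 'ca'
Total matches: 5

5


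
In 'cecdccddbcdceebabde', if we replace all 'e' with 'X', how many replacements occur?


re.sub('e', 'X', text) replaces every occurrence of 'e' with 'X'.
Text: 'cecdccddbcdceebabde'
Scanning for 'e':
  pos 1: 'e' -> replacement #1
  pos 12: 'e' -> replacement #2
  pos 13: 'e' -> replacement #3
  pos 18: 'e' -> replacement #4
Total replacements: 4

4


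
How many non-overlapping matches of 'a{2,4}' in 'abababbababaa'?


Pattern 'a{2,4}' matches between 2 and 4 consecutive a's (greedy).
String: 'abababbababaa'
Finding runs of a's and applying greedy matching:
  Run at pos 0: 'a' (length 1)
  Run at pos 2: 'a' (length 1)
  Run at pos 4: 'a' (length 1)
  Run at pos 7: 'a' (length 1)
  Run at pos 9: 'a' (length 1)
  Run at pos 11: 'aa' (length 2)
Matches: ['aa']
Count: 1

1


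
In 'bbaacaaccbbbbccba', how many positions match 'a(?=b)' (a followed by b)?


Lookahead 'a(?=b)' matches 'a' only when followed by 'b'.
String: 'bbaacaaccbbbbccba'
Checking each position where char is 'a':
  pos 2: 'a' -> no (next='a')
  pos 3: 'a' -> no (next='c')
  pos 5: 'a' -> no (next='a')
  pos 6: 'a' -> no (next='c')
Matching positions: []
Count: 0

0


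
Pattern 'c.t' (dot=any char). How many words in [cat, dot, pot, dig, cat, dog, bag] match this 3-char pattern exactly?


Pattern 'c.t' means: starts with 'c', any single char, ends with 't'.
Checking each word (must be exactly 3 chars):
  'cat' (len=3): MATCH
  'dot' (len=3): no
  'pot' (len=3): no
  'dig' (len=3): no
  'cat' (len=3): MATCH
  'dog' (len=3): no
  'bag' (len=3): no
Matching words: ['cat', 'cat']
Total: 2

2


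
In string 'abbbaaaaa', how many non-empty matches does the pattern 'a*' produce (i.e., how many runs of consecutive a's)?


Pattern 'a*' matches zero or more a's. We want non-empty runs of consecutive a's.
String: 'abbbaaaaa'
Walking through the string to find runs of a's:
  Run 1: positions 0-0 -> 'a'
  Run 2: positions 4-8 -> 'aaaaa'
Non-empty runs found: ['a', 'aaaaa']
Count: 2

2


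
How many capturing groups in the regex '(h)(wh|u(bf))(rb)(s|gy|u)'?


To count capturing groups, count each '(' that starts a group.
Pattern: '(h)(wh|u(bf))(rb)(s|gy|u)'
Walking through the pattern:
  Position 0: '(' -> group #1
  Position 3: '(' -> group #2
  Position 8: '(' -> group #3
  Position 13: '(' -> group #4
  Position 17: '(' -> group #5
Total capturing groups: 5

5


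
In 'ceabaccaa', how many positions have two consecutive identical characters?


Looking for consecutive identical characters in 'ceabaccaa':
  pos 0-1: 'c' vs 'e' -> different
  pos 1-2: 'e' vs 'a' -> different
  pos 2-3: 'a' vs 'b' -> different
  pos 3-4: 'b' vs 'a' -> different
  pos 4-5: 'a' vs 'c' -> different
  pos 5-6: 'c' vs 'c' -> MATCH ('cc')
  pos 6-7: 'c' vs 'a' -> different
  pos 7-8: 'a' vs 'a' -> MATCH ('aa')
Consecutive identical pairs: ['cc', 'aa']
Count: 2

2


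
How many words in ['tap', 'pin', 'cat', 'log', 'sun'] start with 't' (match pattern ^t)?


Pattern ^t anchors to start of word. Check which words begin with 't':
  'tap' -> MATCH (starts with 't')
  'pin' -> no
  'cat' -> no
  'log' -> no
  'sun' -> no
Matching words: ['tap']
Count: 1

1


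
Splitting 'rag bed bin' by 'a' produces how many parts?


Splitting by 'a' breaks the string at each occurrence of the separator.
Text: 'rag bed bin'
Parts after split:
  Part 1: 'r'
  Part 2: 'g bed bin'
Total parts: 2

2


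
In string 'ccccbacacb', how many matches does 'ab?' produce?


Pattern 'ab?' matches 'a' optionally followed by 'b'.
String: 'ccccbacacb'
Scanning left to right for 'a' then checking next char:
  Match 1: 'a' (a not followed by b)
  Match 2: 'a' (a not followed by b)
Total matches: 2

2


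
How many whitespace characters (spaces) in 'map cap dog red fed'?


\s matches whitespace characters (spaces, tabs, etc.).
Text: 'map cap dog red fed'
This text has 5 words separated by spaces.
Number of spaces = number of words - 1 = 5 - 1 = 4

4


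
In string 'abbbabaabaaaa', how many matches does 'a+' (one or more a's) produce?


Pattern 'a+' matches one or more consecutive a's.
String: 'abbbabaabaaaa'
Scanning for runs of a:
  Match 1: 'a' (length 1)
  Match 2: 'a' (length 1)
  Match 3: 'aa' (length 2)
  Match 4: 'aaaa' (length 4)
Total matches: 4

4


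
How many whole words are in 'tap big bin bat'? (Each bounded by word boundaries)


Word boundaries (\b) mark the start/end of each word.
Text: 'tap big bin bat'
Splitting by whitespace:
  Word 1: 'tap'
  Word 2: 'big'
  Word 3: 'bin'
  Word 4: 'bat'
Total whole words: 4

4


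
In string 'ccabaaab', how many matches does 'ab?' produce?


Pattern 'ab?' matches 'a' optionally followed by 'b'.
String: 'ccabaaab'
Scanning left to right for 'a' then checking next char:
  Match 1: 'ab' (a followed by b)
  Match 2: 'a' (a not followed by b)
  Match 3: 'a' (a not followed by b)
  Match 4: 'ab' (a followed by b)
Total matches: 4

4


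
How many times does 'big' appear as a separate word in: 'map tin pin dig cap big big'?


Scanning each word for exact match 'big':
  Word 1: 'map' -> no
  Word 2: 'tin' -> no
  Word 3: 'pin' -> no
  Word 4: 'dig' -> no
  Word 5: 'cap' -> no
  Word 6: 'big' -> MATCH
  Word 7: 'big' -> MATCH
Total matches: 2

2


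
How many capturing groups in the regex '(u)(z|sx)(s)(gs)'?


To count capturing groups, count each '(' that starts a group.
Pattern: '(u)(z|sx)(s)(gs)'
Walking through the pattern:
  Position 0: '(' -> group #1
  Position 3: '(' -> group #2
  Position 9: '(' -> group #3
  Position 12: '(' -> group #4
Total capturing groups: 4

4


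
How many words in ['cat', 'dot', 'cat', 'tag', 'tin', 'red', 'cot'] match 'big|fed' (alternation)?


Alternation 'big|fed' matches either 'big' or 'fed'.
Checking each word:
  'cat' -> no
  'dot' -> no
  'cat' -> no
  'tag' -> no
  'tin' -> no
  'red' -> no
  'cot' -> no
Matches: []
Count: 0

0


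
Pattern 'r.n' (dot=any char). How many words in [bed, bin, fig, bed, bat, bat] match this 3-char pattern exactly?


Pattern 'r.n' means: starts with 'r', any single char, ends with 'n'.
Checking each word (must be exactly 3 chars):
  'bed' (len=3): no
  'bin' (len=3): no
  'fig' (len=3): no
  'bed' (len=3): no
  'bat' (len=3): no
  'bat' (len=3): no
Matching words: []
Total: 0

0


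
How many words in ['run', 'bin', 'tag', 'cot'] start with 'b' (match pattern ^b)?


Pattern ^b anchors to start of word. Check which words begin with 'b':
  'run' -> no
  'bin' -> MATCH (starts with 'b')
  'tag' -> no
  'cot' -> no
Matching words: ['bin']
Count: 1

1


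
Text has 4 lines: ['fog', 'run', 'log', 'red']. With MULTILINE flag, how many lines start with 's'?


With MULTILINE flag, ^ matches the start of each line.
Lines: ['fog', 'run', 'log', 'red']
Checking which lines start with 's':
  Line 1: 'fog' -> no
  Line 2: 'run' -> no
  Line 3: 'log' -> no
  Line 4: 'red' -> no
Matching lines: []
Count: 0

0


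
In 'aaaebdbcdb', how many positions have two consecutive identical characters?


Looking for consecutive identical characters in 'aaaebdbcdb':
  pos 0-1: 'a' vs 'a' -> MATCH ('aa')
  pos 1-2: 'a' vs 'a' -> MATCH ('aa')
  pos 2-3: 'a' vs 'e' -> different
  pos 3-4: 'e' vs 'b' -> different
  pos 4-5: 'b' vs 'd' -> different
  pos 5-6: 'd' vs 'b' -> different
  pos 6-7: 'b' vs 'c' -> different
  pos 7-8: 'c' vs 'd' -> different
  pos 8-9: 'd' vs 'b' -> different
Consecutive identical pairs: ['aa', 'aa']
Count: 2

2


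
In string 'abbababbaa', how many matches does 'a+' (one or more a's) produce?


Pattern 'a+' matches one or more consecutive a's.
String: 'abbababbaa'
Scanning for runs of a:
  Match 1: 'a' (length 1)
  Match 2: 'a' (length 1)
  Match 3: 'a' (length 1)
  Match 4: 'aa' (length 2)
Total matches: 4

4


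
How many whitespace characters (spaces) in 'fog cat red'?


\s matches whitespace characters (spaces, tabs, etc.).
Text: 'fog cat red'
This text has 3 words separated by spaces.
Number of spaces = number of words - 1 = 3 - 1 = 2

2


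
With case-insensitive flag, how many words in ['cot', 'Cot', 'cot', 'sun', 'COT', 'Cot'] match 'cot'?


Case-insensitive matching: compare each word's lowercase form to 'cot'.
  'cot' -> lower='cot' -> MATCH
  'Cot' -> lower='cot' -> MATCH
  'cot' -> lower='cot' -> MATCH
  'sun' -> lower='sun' -> no
  'COT' -> lower='cot' -> MATCH
  'Cot' -> lower='cot' -> MATCH
Matches: ['cot', 'Cot', 'cot', 'COT', 'Cot']
Count: 5

5


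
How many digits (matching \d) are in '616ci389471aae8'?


\d matches any digit 0-9.
Scanning '616ci389471aae8':
  pos 0: '6' -> DIGIT
  pos 1: '1' -> DIGIT
  pos 2: '6' -> DIGIT
  pos 5: '3' -> DIGIT
  pos 6: '8' -> DIGIT
  pos 7: '9' -> DIGIT
  pos 8: '4' -> DIGIT
  pos 9: '7' -> DIGIT
  pos 10: '1' -> DIGIT
  pos 14: '8' -> DIGIT
Digits found: ['6', '1', '6', '3', '8', '9', '4', '7', '1', '8']
Total: 10

10


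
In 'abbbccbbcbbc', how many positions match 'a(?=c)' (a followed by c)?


Lookahead 'a(?=c)' matches 'a' only when followed by 'c'.
String: 'abbbccbbcbbc'
Checking each position where char is 'a':
  pos 0: 'a' -> no (next='b')
Matching positions: []
Count: 0

0


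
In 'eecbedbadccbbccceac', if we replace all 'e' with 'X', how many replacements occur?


re.sub('e', 'X', text) replaces every occurrence of 'e' with 'X'.
Text: 'eecbedbadccbbccceac'
Scanning for 'e':
  pos 0: 'e' -> replacement #1
  pos 1: 'e' -> replacement #2
  pos 4: 'e' -> replacement #3
  pos 16: 'e' -> replacement #4
Total replacements: 4

4


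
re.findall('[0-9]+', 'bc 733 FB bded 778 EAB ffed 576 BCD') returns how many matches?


Pattern '[0-9]+' finds one or more digits.
Text: 'bc 733 FB bded 778 EAB ffed 576 BCD'
Scanning for matches:
  Match 1: '733'
  Match 2: '778'
  Match 3: '576'
Total matches: 3

3


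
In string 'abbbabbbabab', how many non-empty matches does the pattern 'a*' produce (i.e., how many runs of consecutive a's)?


Pattern 'a*' matches zero or more a's. We want non-empty runs of consecutive a's.
String: 'abbbabbbabab'
Walking through the string to find runs of a's:
  Run 1: positions 0-0 -> 'a'
  Run 2: positions 4-4 -> 'a'
  Run 3: positions 8-8 -> 'a'
  Run 4: positions 10-10 -> 'a'
Non-empty runs found: ['a', 'a', 'a', 'a']
Count: 4

4


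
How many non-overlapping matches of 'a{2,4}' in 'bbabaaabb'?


Pattern 'a{2,4}' matches between 2 and 4 consecutive a's (greedy).
String: 'bbabaaabb'
Finding runs of a's and applying greedy matching:
  Run at pos 2: 'a' (length 1)
  Run at pos 4: 'aaa' (length 3)
Matches: ['aaa']
Count: 1

1


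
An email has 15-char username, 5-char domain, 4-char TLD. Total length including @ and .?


An email address has format: username@domain.tld
Username length: 15
'@' character: 1
Domain length: 5
'.' character: 1
TLD length: 4
Total = 15 + 1 + 5 + 1 + 4 = 26

26


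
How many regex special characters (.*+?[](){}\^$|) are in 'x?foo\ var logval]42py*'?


Regex special characters are: . * + ? [ ] ( ) { } \ ^ $ |
Scanning 'x?foo\ var logval]42py*':
  pos 1: '?' -> SPECIAL
  pos 5: '\' -> SPECIAL
  pos 17: ']' -> SPECIAL
  pos 22: '*' -> SPECIAL
Special chars found: ['?', '\\', ']', '*']
Total: 4

4


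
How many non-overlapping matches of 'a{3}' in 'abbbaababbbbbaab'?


Pattern 'a{3}' matches exactly 3 consecutive a's (greedy, non-overlapping).
String: 'abbbaababbbbbaab'
Scanning for runs of a's:
  Run at pos 0: 'a' (length 1) -> 0 match(es)
  Run at pos 4: 'aa' (length 2) -> 0 match(es)
  Run at pos 7: 'a' (length 1) -> 0 match(es)
  Run at pos 13: 'aa' (length 2) -> 0 match(es)
Matches found: []
Total: 0

0


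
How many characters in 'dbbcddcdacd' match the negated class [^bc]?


Negated class [^bc] matches any char NOT in {b, c}
Scanning 'dbbcddcdacd':
  pos 0: 'd' -> MATCH
  pos 1: 'b' -> no (excluded)
  pos 2: 'b' -> no (excluded)
  pos 3: 'c' -> no (excluded)
  pos 4: 'd' -> MATCH
  pos 5: 'd' -> MATCH
  pos 6: 'c' -> no (excluded)
  pos 7: 'd' -> MATCH
  pos 8: 'a' -> MATCH
  pos 9: 'c' -> no (excluded)
  pos 10: 'd' -> MATCH
Total matches: 6

6


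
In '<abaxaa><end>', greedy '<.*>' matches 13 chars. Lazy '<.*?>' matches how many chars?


Greedy '<.*>' tries to match as MUCH as possible.
Lazy '<.*?>' tries to match as LITTLE as possible.

String: '<abaxaa><end>'
Greedy '<.*>' starts at first '<' and extends to the LAST '>': '<abaxaa><end>' (13 chars)
Lazy '<.*?>' starts at first '<' and stops at the FIRST '>': '<abaxaa>' (8 chars)

8


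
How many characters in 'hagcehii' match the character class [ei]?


Character class [ei] matches any of: {e, i}
Scanning string 'hagcehii' character by character:
  pos 0: 'h' -> no
  pos 1: 'a' -> no
  pos 2: 'g' -> no
  pos 3: 'c' -> no
  pos 4: 'e' -> MATCH
  pos 5: 'h' -> no
  pos 6: 'i' -> MATCH
  pos 7: 'i' -> MATCH
Total matches: 3

3


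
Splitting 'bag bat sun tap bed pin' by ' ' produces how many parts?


Splitting by ' ' breaks the string at each occurrence of the separator.
Text: 'bag bat sun tap bed pin'
Parts after split:
  Part 1: 'bag'
  Part 2: 'bat'
  Part 3: 'sun'
  Part 4: 'tap'
  Part 5: 'bed'
  Part 6: 'pin'
Total parts: 6

6


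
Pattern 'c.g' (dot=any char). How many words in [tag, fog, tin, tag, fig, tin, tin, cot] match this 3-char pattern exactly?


Pattern 'c.g' means: starts with 'c', any single char, ends with 'g'.
Checking each word (must be exactly 3 chars):
  'tag' (len=3): no
  'fog' (len=3): no
  'tin' (len=3): no
  'tag' (len=3): no
  'fig' (len=3): no
  'tin' (len=3): no
  'tin' (len=3): no
  'cot' (len=3): no
Matching words: []
Total: 0

0


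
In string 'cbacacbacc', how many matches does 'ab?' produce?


Pattern 'ab?' matches 'a' optionally followed by 'b'.
String: 'cbacacbacc'
Scanning left to right for 'a' then checking next char:
  Match 1: 'a' (a not followed by b)
  Match 2: 'a' (a not followed by b)
  Match 3: 'a' (a not followed by b)
Total matches: 3

3


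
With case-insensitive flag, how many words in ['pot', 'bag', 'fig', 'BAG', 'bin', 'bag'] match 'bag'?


Case-insensitive matching: compare each word's lowercase form to 'bag'.
  'pot' -> lower='pot' -> no
  'bag' -> lower='bag' -> MATCH
  'fig' -> lower='fig' -> no
  'BAG' -> lower='bag' -> MATCH
  'bin' -> lower='bin' -> no
  'bag' -> lower='bag' -> MATCH
Matches: ['bag', 'BAG', 'bag']
Count: 3

3


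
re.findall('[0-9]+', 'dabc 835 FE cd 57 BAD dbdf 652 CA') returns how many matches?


Pattern '[0-9]+' finds one or more digits.
Text: 'dabc 835 FE cd 57 BAD dbdf 652 CA'
Scanning for matches:
  Match 1: '835'
  Match 2: '57'
  Match 3: '652'
Total matches: 3

3


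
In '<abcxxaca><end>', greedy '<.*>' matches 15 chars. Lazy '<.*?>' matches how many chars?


Greedy '<.*>' tries to match as MUCH as possible.
Lazy '<.*?>' tries to match as LITTLE as possible.

String: '<abcxxaca><end>'
Greedy '<.*>' starts at first '<' and extends to the LAST '>': '<abcxxaca><end>' (15 chars)
Lazy '<.*?>' starts at first '<' and stops at the FIRST '>': '<abcxxaca>' (10 chars)

10


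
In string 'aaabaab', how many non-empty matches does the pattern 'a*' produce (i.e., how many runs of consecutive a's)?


Pattern 'a*' matches zero or more a's. We want non-empty runs of consecutive a's.
String: 'aaabaab'
Walking through the string to find runs of a's:
  Run 1: positions 0-2 -> 'aaa'
  Run 2: positions 4-5 -> 'aa'
Non-empty runs found: ['aaa', 'aa']
Count: 2

2


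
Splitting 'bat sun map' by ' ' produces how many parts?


Splitting by ' ' breaks the string at each occurrence of the separator.
Text: 'bat sun map'
Parts after split:
  Part 1: 'bat'
  Part 2: 'sun'
  Part 3: 'map'
Total parts: 3

3


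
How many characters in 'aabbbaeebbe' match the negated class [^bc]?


Negated class [^bc] matches any char NOT in {b, c}
Scanning 'aabbbaeebbe':
  pos 0: 'a' -> MATCH
  pos 1: 'a' -> MATCH
  pos 2: 'b' -> no (excluded)
  pos 3: 'b' -> no (excluded)
  pos 4: 'b' -> no (excluded)
  pos 5: 'a' -> MATCH
  pos 6: 'e' -> MATCH
  pos 7: 'e' -> MATCH
  pos 8: 'b' -> no (excluded)
  pos 9: 'b' -> no (excluded)
  pos 10: 'e' -> MATCH
Total matches: 6

6


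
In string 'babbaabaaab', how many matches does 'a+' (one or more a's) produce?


Pattern 'a+' matches one or more consecutive a's.
String: 'babbaabaaab'
Scanning for runs of a:
  Match 1: 'a' (length 1)
  Match 2: 'aa' (length 2)
  Match 3: 'aaa' (length 3)
Total matches: 3

3


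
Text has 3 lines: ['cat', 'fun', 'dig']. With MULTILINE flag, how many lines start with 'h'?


With MULTILINE flag, ^ matches the start of each line.
Lines: ['cat', 'fun', 'dig']
Checking which lines start with 'h':
  Line 1: 'cat' -> no
  Line 2: 'fun' -> no
  Line 3: 'dig' -> no
Matching lines: []
Count: 0

0


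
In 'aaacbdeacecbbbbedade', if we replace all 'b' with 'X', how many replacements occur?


re.sub('b', 'X', text) replaces every occurrence of 'b' with 'X'.
Text: 'aaacbdeacecbbbbedade'
Scanning for 'b':
  pos 4: 'b' -> replacement #1
  pos 11: 'b' -> replacement #2
  pos 12: 'b' -> replacement #3
  pos 13: 'b' -> replacement #4
  pos 14: 'b' -> replacement #5
Total replacements: 5

5


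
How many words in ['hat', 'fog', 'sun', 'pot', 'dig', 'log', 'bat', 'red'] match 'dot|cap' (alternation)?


Alternation 'dot|cap' matches either 'dot' or 'cap'.
Checking each word:
  'hat' -> no
  'fog' -> no
  'sun' -> no
  'pot' -> no
  'dig' -> no
  'log' -> no
  'bat' -> no
  'red' -> no
Matches: []
Count: 0

0


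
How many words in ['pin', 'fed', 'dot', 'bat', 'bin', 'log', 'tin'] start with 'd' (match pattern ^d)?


Pattern ^d anchors to start of word. Check which words begin with 'd':
  'pin' -> no
  'fed' -> no
  'dot' -> MATCH (starts with 'd')
  'bat' -> no
  'bin' -> no
  'log' -> no
  'tin' -> no
Matching words: ['dot']
Count: 1

1


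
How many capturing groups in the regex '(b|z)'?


To count capturing groups, count each '(' that starts a group.
Pattern: '(b|z)'
Walking through the pattern:
  Position 0: '(' -> group #1
Total capturing groups: 1

1


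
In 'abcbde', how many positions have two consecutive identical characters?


Looking for consecutive identical characters in 'abcbde':
  pos 0-1: 'a' vs 'b' -> different
  pos 1-2: 'b' vs 'c' -> different
  pos 2-3: 'c' vs 'b' -> different
  pos 3-4: 'b' vs 'd' -> different
  pos 4-5: 'd' vs 'e' -> different
Consecutive identical pairs: []
Count: 0

0


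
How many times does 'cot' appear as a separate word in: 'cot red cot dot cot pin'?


Scanning each word for exact match 'cot':
  Word 1: 'cot' -> MATCH
  Word 2: 'red' -> no
  Word 3: 'cot' -> MATCH
  Word 4: 'dot' -> no
  Word 5: 'cot' -> MATCH
  Word 6: 'pin' -> no
Total matches: 3

3


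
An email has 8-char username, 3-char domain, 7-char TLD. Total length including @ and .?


An email address has format: username@domain.tld
Username length: 8
'@' character: 1
Domain length: 3
'.' character: 1
TLD length: 7
Total = 8 + 1 + 3 + 1 + 7 = 20

20


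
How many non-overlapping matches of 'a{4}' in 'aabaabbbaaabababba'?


Pattern 'a{4}' matches exactly 4 consecutive a's (greedy, non-overlapping).
String: 'aabaabbbaaabababba'
Scanning for runs of a's:
  Run at pos 0: 'aa' (length 2) -> 0 match(es)
  Run at pos 3: 'aa' (length 2) -> 0 match(es)
  Run at pos 8: 'aaa' (length 3) -> 0 match(es)
  Run at pos 12: 'a' (length 1) -> 0 match(es)
  Run at pos 14: 'a' (length 1) -> 0 match(es)
  Run at pos 17: 'a' (length 1) -> 0 match(es)
Matches found: []
Total: 0

0


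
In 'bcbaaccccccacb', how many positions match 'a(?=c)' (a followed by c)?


Lookahead 'a(?=c)' matches 'a' only when followed by 'c'.
String: 'bcbaaccccccacb'
Checking each position where char is 'a':
  pos 3: 'a' -> no (next='a')
  pos 4: 'a' -> MATCH (next='c')
  pos 11: 'a' -> MATCH (next='c')
Matching positions: [4, 11]
Count: 2

2


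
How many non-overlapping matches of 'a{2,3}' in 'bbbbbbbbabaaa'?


Pattern 'a{2,3}' matches between 2 and 3 consecutive a's (greedy).
String: 'bbbbbbbbabaaa'
Finding runs of a's and applying greedy matching:
  Run at pos 8: 'a' (length 1)
  Run at pos 10: 'aaa' (length 3)
Matches: ['aaa']
Count: 1

1


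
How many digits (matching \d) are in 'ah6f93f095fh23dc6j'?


\d matches any digit 0-9.
Scanning 'ah6f93f095fh23dc6j':
  pos 2: '6' -> DIGIT
  pos 4: '9' -> DIGIT
  pos 5: '3' -> DIGIT
  pos 7: '0' -> DIGIT
  pos 8: '9' -> DIGIT
  pos 9: '5' -> DIGIT
  pos 12: '2' -> DIGIT
  pos 13: '3' -> DIGIT
  pos 16: '6' -> DIGIT
Digits found: ['6', '9', '3', '0', '9', '5', '2', '3', '6']
Total: 9

9


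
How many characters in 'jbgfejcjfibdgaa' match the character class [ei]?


Character class [ei] matches any of: {e, i}
Scanning string 'jbgfejcjfibdgaa' character by character:
  pos 0: 'j' -> no
  pos 1: 'b' -> no
  pos 2: 'g' -> no
  pos 3: 'f' -> no
  pos 4: 'e' -> MATCH
  pos 5: 'j' -> no
  pos 6: 'c' -> no
  pos 7: 'j' -> no
  pos 8: 'f' -> no
  pos 9: 'i' -> MATCH
  pos 10: 'b' -> no
  pos 11: 'd' -> no
  pos 12: 'g' -> no
  pos 13: 'a' -> no
  pos 14: 'a' -> no
Total matches: 2

2


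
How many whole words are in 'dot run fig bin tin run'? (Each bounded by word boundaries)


Word boundaries (\b) mark the start/end of each word.
Text: 'dot run fig bin tin run'
Splitting by whitespace:
  Word 1: 'dot'
  Word 2: 'run'
  Word 3: 'fig'
  Word 4: 'bin'
  Word 5: 'tin'
  Word 6: 'run'
Total whole words: 6

6


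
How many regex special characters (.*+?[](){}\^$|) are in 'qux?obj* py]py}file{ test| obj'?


Regex special characters are: . * + ? [ ] ( ) { } \ ^ $ |
Scanning 'qux?obj* py]py}file{ test| obj':
  pos 3: '?' -> SPECIAL
  pos 7: '*' -> SPECIAL
  pos 11: ']' -> SPECIAL
  pos 14: '}' -> SPECIAL
  pos 19: '{' -> SPECIAL
  pos 25: '|' -> SPECIAL
Special chars found: ['?', '*', ']', '}', '{', '|']
Total: 6

6


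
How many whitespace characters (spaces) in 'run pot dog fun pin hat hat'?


\s matches whitespace characters (spaces, tabs, etc.).
Text: 'run pot dog fun pin hat hat'
This text has 7 words separated by spaces.
Number of spaces = number of words - 1 = 7 - 1 = 6

6


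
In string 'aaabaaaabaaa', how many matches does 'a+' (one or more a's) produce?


Pattern 'a+' matches one or more consecutive a's.
String: 'aaabaaaabaaa'
Scanning for runs of a:
  Match 1: 'aaa' (length 3)
  Match 2: 'aaaa' (length 4)
  Match 3: 'aaa' (length 3)
Total matches: 3

3


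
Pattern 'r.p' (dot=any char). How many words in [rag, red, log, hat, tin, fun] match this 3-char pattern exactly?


Pattern 'r.p' means: starts with 'r', any single char, ends with 'p'.
Checking each word (must be exactly 3 chars):
  'rag' (len=3): no
  'red' (len=3): no
  'log' (len=3): no
  'hat' (len=3): no
  'tin' (len=3): no
  'fun' (len=3): no
Matching words: []
Total: 0

0


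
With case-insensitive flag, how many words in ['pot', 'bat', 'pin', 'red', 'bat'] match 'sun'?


Case-insensitive matching: compare each word's lowercase form to 'sun'.
  'pot' -> lower='pot' -> no
  'bat' -> lower='bat' -> no
  'pin' -> lower='pin' -> no
  'red' -> lower='red' -> no
  'bat' -> lower='bat' -> no
Matches: []
Count: 0

0


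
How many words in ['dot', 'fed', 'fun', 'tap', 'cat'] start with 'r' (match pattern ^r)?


Pattern ^r anchors to start of word. Check which words begin with 'r':
  'dot' -> no
  'fed' -> no
  'fun' -> no
  'tap' -> no
  'cat' -> no
Matching words: []
Count: 0

0


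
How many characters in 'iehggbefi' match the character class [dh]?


Character class [dh] matches any of: {d, h}
Scanning string 'iehggbefi' character by character:
  pos 0: 'i' -> no
  pos 1: 'e' -> no
  pos 2: 'h' -> MATCH
  pos 3: 'g' -> no
  pos 4: 'g' -> no
  pos 5: 'b' -> no
  pos 6: 'e' -> no
  pos 7: 'f' -> no
  pos 8: 'i' -> no
Total matches: 1

1


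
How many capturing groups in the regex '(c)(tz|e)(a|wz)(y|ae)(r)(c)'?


To count capturing groups, count each '(' that starts a group.
Pattern: '(c)(tz|e)(a|wz)(y|ae)(r)(c)'
Walking through the pattern:
  Position 0: '(' -> group #1
  Position 3: '(' -> group #2
  Position 9: '(' -> group #3
  Position 15: '(' -> group #4
  Position 21: '(' -> group #5
  Position 24: '(' -> group #6
Total capturing groups: 6

6


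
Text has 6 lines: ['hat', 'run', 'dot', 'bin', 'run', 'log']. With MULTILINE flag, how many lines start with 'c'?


With MULTILINE flag, ^ matches the start of each line.
Lines: ['hat', 'run', 'dot', 'bin', 'run', 'log']
Checking which lines start with 'c':
  Line 1: 'hat' -> no
  Line 2: 'run' -> no
  Line 3: 'dot' -> no
  Line 4: 'bin' -> no
  Line 5: 'run' -> no
  Line 6: 'log' -> no
Matching lines: []
Count: 0

0


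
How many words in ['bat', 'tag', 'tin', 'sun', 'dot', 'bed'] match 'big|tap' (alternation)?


Alternation 'big|tap' matches either 'big' or 'tap'.
Checking each word:
  'bat' -> no
  'tag' -> no
  'tin' -> no
  'sun' -> no
  'dot' -> no
  'bed' -> no
Matches: []
Count: 0

0


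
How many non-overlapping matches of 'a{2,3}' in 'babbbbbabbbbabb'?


Pattern 'a{2,3}' matches between 2 and 3 consecutive a's (greedy).
String: 'babbbbbabbbbabb'
Finding runs of a's and applying greedy matching:
  Run at pos 1: 'a' (length 1)
  Run at pos 7: 'a' (length 1)
  Run at pos 12: 'a' (length 1)
Matches: []
Count: 0

0


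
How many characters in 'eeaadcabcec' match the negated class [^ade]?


Negated class [^ade] matches any char NOT in {a, d, e}
Scanning 'eeaadcabcec':
  pos 0: 'e' -> no (excluded)
  pos 1: 'e' -> no (excluded)
  pos 2: 'a' -> no (excluded)
  pos 3: 'a' -> no (excluded)
  pos 4: 'd' -> no (excluded)
  pos 5: 'c' -> MATCH
  pos 6: 'a' -> no (excluded)
  pos 7: 'b' -> MATCH
  pos 8: 'c' -> MATCH
  pos 9: 'e' -> no (excluded)
  pos 10: 'c' -> MATCH
Total matches: 4

4


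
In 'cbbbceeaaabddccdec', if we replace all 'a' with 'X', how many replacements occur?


re.sub('a', 'X', text) replaces every occurrence of 'a' with 'X'.
Text: 'cbbbceeaaabddccdec'
Scanning for 'a':
  pos 7: 'a' -> replacement #1
  pos 8: 'a' -> replacement #2
  pos 9: 'a' -> replacement #3
Total replacements: 3

3


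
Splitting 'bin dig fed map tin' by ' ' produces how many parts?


Splitting by ' ' breaks the string at each occurrence of the separator.
Text: 'bin dig fed map tin'
Parts after split:
  Part 1: 'bin'
  Part 2: 'dig'
  Part 3: 'fed'
  Part 4: 'map'
  Part 5: 'tin'
Total parts: 5

5


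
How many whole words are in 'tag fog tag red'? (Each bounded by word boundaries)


Word boundaries (\b) mark the start/end of each word.
Text: 'tag fog tag red'
Splitting by whitespace:
  Word 1: 'tag'
  Word 2: 'fog'
  Word 3: 'tag'
  Word 4: 'red'
Total whole words: 4

4


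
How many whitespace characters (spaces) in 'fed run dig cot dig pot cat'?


\s matches whitespace characters (spaces, tabs, etc.).
Text: 'fed run dig cot dig pot cat'
This text has 7 words separated by spaces.
Number of spaces = number of words - 1 = 7 - 1 = 6

6


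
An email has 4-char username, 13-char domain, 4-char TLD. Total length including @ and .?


An email address has format: username@domain.tld
Username length: 4
'@' character: 1
Domain length: 13
'.' character: 1
TLD length: 4
Total = 4 + 1 + 13 + 1 + 4 = 23

23


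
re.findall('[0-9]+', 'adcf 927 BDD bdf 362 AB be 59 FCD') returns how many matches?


Pattern '[0-9]+' finds one or more digits.
Text: 'adcf 927 BDD bdf 362 AB be 59 FCD'
Scanning for matches:
  Match 1: '927'
  Match 2: '362'
  Match 3: '59'
Total matches: 3

3


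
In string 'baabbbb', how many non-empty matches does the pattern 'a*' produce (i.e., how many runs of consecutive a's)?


Pattern 'a*' matches zero or more a's. We want non-empty runs of consecutive a's.
String: 'baabbbb'
Walking through the string to find runs of a's:
  Run 1: positions 1-2 -> 'aa'
Non-empty runs found: ['aa']
Count: 1

1


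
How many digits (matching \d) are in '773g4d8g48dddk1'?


\d matches any digit 0-9.
Scanning '773g4d8g48dddk1':
  pos 0: '7' -> DIGIT
  pos 1: '7' -> DIGIT
  pos 2: '3' -> DIGIT
  pos 4: '4' -> DIGIT
  pos 6: '8' -> DIGIT
  pos 8: '4' -> DIGIT
  pos 9: '8' -> DIGIT
  pos 14: '1' -> DIGIT
Digits found: ['7', '7', '3', '4', '8', '4', '8', '1']
Total: 8

8


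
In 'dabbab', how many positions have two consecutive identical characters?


Looking for consecutive identical characters in 'dabbab':
  pos 0-1: 'd' vs 'a' -> different
  pos 1-2: 'a' vs 'b' -> different
  pos 2-3: 'b' vs 'b' -> MATCH ('bb')
  pos 3-4: 'b' vs 'a' -> different
  pos 4-5: 'a' vs 'b' -> different
Consecutive identical pairs: ['bb']
Count: 1

1


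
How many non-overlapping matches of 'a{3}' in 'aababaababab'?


Pattern 'a{3}' matches exactly 3 consecutive a's (greedy, non-overlapping).
String: 'aababaababab'
Scanning for runs of a's:
  Run at pos 0: 'aa' (length 2) -> 0 match(es)
  Run at pos 3: 'a' (length 1) -> 0 match(es)
  Run at pos 5: 'aa' (length 2) -> 0 match(es)
  Run at pos 8: 'a' (length 1) -> 0 match(es)
  Run at pos 10: 'a' (length 1) -> 0 match(es)
Matches found: []
Total: 0

0


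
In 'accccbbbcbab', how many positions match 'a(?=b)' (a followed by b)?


Lookahead 'a(?=b)' matches 'a' only when followed by 'b'.
String: 'accccbbbcbab'
Checking each position where char is 'a':
  pos 0: 'a' -> no (next='c')
  pos 10: 'a' -> MATCH (next='b')
Matching positions: [10]
Count: 1

1


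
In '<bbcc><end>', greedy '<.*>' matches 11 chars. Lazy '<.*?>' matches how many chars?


Greedy '<.*>' tries to match as MUCH as possible.
Lazy '<.*?>' tries to match as LITTLE as possible.

String: '<bbcc><end>'
Greedy '<.*>' starts at first '<' and extends to the LAST '>': '<bbcc><end>' (11 chars)
Lazy '<.*?>' starts at first '<' and stops at the FIRST '>': '<bbcc>' (6 chars)

6


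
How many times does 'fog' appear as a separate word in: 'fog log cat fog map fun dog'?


Scanning each word for exact match 'fog':
  Word 1: 'fog' -> MATCH
  Word 2: 'log' -> no
  Word 3: 'cat' -> no
  Word 4: 'fog' -> MATCH
  Word 5: 'map' -> no
  Word 6: 'fun' -> no
  Word 7: 'dog' -> no
Total matches: 2

2


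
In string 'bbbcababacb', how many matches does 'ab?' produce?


Pattern 'ab?' matches 'a' optionally followed by 'b'.
String: 'bbbcababacb'
Scanning left to right for 'a' then checking next char:
  Match 1: 'ab' (a followed by b)
  Match 2: 'ab' (a followed by b)
  Match 3: 'a' (a not followed by b)
Total matches: 3

3


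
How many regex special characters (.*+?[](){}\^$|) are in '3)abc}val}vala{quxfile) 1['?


Regex special characters are: . * + ? [ ] ( ) { } \ ^ $ |
Scanning '3)abc}val}vala{quxfile) 1[':
  pos 1: ')' -> SPECIAL
  pos 5: '}' -> SPECIAL
  pos 9: '}' -> SPECIAL
  pos 14: '{' -> SPECIAL
  pos 22: ')' -> SPECIAL
  pos 25: '[' -> SPECIAL
Special chars found: [')', '}', '}', '{', ')', '[']
Total: 6

6


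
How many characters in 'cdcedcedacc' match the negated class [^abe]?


Negated class [^abe] matches any char NOT in {a, b, e}
Scanning 'cdcedcedacc':
  pos 0: 'c' -> MATCH
  pos 1: 'd' -> MATCH
  pos 2: 'c' -> MATCH
  pos 3: 'e' -> no (excluded)
  pos 4: 'd' -> MATCH
  pos 5: 'c' -> MATCH
  pos 6: 'e' -> no (excluded)
  pos 7: 'd' -> MATCH
  pos 8: 'a' -> no (excluded)
  pos 9: 'c' -> MATCH
  pos 10: 'c' -> MATCH
Total matches: 8

8


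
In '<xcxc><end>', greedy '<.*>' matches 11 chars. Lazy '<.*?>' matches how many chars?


Greedy '<.*>' tries to match as MUCH as possible.
Lazy '<.*?>' tries to match as LITTLE as possible.

String: '<xcxc><end>'
Greedy '<.*>' starts at first '<' and extends to the LAST '>': '<xcxc><end>' (11 chars)
Lazy '<.*?>' starts at first '<' and stops at the FIRST '>': '<xcxc>' (6 chars)

6


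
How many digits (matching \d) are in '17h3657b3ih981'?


\d matches any digit 0-9.
Scanning '17h3657b3ih981':
  pos 0: '1' -> DIGIT
  pos 1: '7' -> DIGIT
  pos 3: '3' -> DIGIT
  pos 4: '6' -> DIGIT
  pos 5: '5' -> DIGIT
  pos 6: '7' -> DIGIT
  pos 8: '3' -> DIGIT
  pos 11: '9' -> DIGIT
  pos 12: '8' -> DIGIT
  pos 13: '1' -> DIGIT
Digits found: ['1', '7', '3', '6', '5', '7', '3', '9', '8', '1']
Total: 10

10


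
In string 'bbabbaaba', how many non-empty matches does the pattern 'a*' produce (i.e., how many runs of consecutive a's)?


Pattern 'a*' matches zero or more a's. We want non-empty runs of consecutive a's.
String: 'bbabbaaba'
Walking through the string to find runs of a's:
  Run 1: positions 2-2 -> 'a'
  Run 2: positions 5-6 -> 'aa'
  Run 3: positions 8-8 -> 'a'
Non-empty runs found: ['a', 'aa', 'a']
Count: 3

3


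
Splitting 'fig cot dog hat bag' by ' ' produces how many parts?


Splitting by ' ' breaks the string at each occurrence of the separator.
Text: 'fig cot dog hat bag'
Parts after split:
  Part 1: 'fig'
  Part 2: 'cot'
  Part 3: 'dog'
  Part 4: 'hat'
  Part 5: 'bag'
Total parts: 5

5


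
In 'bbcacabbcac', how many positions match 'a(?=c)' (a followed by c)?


Lookahead 'a(?=c)' matches 'a' only when followed by 'c'.
String: 'bbcacabbcac'
Checking each position where char is 'a':
  pos 3: 'a' -> MATCH (next='c')
  pos 5: 'a' -> no (next='b')
  pos 9: 'a' -> MATCH (next='c')
Matching positions: [3, 9]
Count: 2

2


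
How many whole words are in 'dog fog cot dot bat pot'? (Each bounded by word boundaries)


Word boundaries (\b) mark the start/end of each word.
Text: 'dog fog cot dot bat pot'
Splitting by whitespace:
  Word 1: 'dog'
  Word 2: 'fog'
  Word 3: 'cot'
  Word 4: 'dot'
  Word 5: 'bat'
  Word 6: 'pot'
Total whole words: 6

6


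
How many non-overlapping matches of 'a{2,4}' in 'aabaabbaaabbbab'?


Pattern 'a{2,4}' matches between 2 and 4 consecutive a's (greedy).
String: 'aabaabbaaabbbab'
Finding runs of a's and applying greedy matching:
  Run at pos 0: 'aa' (length 2)
  Run at pos 3: 'aa' (length 2)
  Run at pos 7: 'aaa' (length 3)
  Run at pos 13: 'a' (length 1)
Matches: ['aa', 'aa', 'aaa']
Count: 3

3


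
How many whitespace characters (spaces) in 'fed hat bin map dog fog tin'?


\s matches whitespace characters (spaces, tabs, etc.).
Text: 'fed hat bin map dog fog tin'
This text has 7 words separated by spaces.
Number of spaces = number of words - 1 = 7 - 1 = 6

6


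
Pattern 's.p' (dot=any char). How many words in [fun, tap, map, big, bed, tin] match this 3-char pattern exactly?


Pattern 's.p' means: starts with 's', any single char, ends with 'p'.
Checking each word (must be exactly 3 chars):
  'fun' (len=3): no
  'tap' (len=3): no
  'map' (len=3): no
  'big' (len=3): no
  'bed' (len=3): no
  'tin' (len=3): no
Matching words: []
Total: 0

0
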